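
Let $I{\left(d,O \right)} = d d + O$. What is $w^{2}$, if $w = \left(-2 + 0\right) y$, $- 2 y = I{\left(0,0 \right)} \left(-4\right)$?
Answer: $0$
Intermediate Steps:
$I{\left(d,O \right)} = O + d^{2}$ ($I{\left(d,O \right)} = d^{2} + O = O + d^{2}$)
$y = 0$ ($y = - \frac{\left(0 + 0^{2}\right) \left(-4\right)}{2} = - \frac{\left(0 + 0\right) \left(-4\right)}{2} = - \frac{0 \left(-4\right)}{2} = \left(- \frac{1}{2}\right) 0 = 0$)
$w = 0$ ($w = \left(-2 + 0\right) 0 = \left(-2\right) 0 = 0$)
$w^{2} = 0^{2} = 0$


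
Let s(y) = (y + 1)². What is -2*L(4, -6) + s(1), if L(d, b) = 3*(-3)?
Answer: 22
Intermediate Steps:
s(y) = (1 + y)²
L(d, b) = -9
-2*L(4, -6) + s(1) = -2*(-9) + (1 + 1)² = 18 + 2² = 18 + 4 = 22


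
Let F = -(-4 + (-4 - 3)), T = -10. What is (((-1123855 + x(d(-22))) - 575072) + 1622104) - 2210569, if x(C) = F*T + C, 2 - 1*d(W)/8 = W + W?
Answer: -2287134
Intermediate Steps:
d(W) = 16 - 16*W (d(W) = 16 - 8*(W + W) = 16 - 16*W)
F = 11 (F = -(-4 - 7) = -1*(-11) = 11)
x(C) = -110 + C (x(C) = 11*(-10) + C = -110 + C)
(((-1123855 + x(d(-22))) - 575072) + 1622104) - 2210569 = (((-1123855 + (-110 + (16 - 16*(-22)))) - 575072) + 1622104) - 2210569 = (((-1123855 + (-110 + (16 + 352))) - 575072) + 1622104) - 2210569 = (((-1123855 + (-110 + 368)) - 575072) + 1622104) - 2210569 = (((-1123855 + 258) - 575072) + 1622104) - 2210569 = ((-1123597 - 575072) + 1622104) - 2210569 = (-1698669 + 1622104) - 2210569 = -76565 - 2210569 = -2287134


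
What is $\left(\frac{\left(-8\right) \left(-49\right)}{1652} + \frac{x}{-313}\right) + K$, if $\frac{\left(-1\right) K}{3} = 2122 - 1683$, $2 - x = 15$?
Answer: $- \frac{24315890}{18467} \approx -1316.7$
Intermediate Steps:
$x = -13$ ($x = 2 - 15 = -13$)
$K = -1317$ ($K = - 3 \left(2122 - 1683\right) = \left(-3\right) 439 = -1317$)
$\left(\frac{\left(-8\right) \left(-49\right)}{1652} + \frac{x}{-313}\right) + K = \left(\frac{\left(-8\right) \left(-49\right)}{1652} - \frac{13}{-313}\right) - 1317 = \left(392 \cdot \frac{1}{1652} - - \frac{13}{313}\right) - 1317 = \left(\frac{14}{59} + \frac{13}{313}\right) - 1317 = \frac{5149}{18467} - 1317 = - \frac{24315890}{18467}$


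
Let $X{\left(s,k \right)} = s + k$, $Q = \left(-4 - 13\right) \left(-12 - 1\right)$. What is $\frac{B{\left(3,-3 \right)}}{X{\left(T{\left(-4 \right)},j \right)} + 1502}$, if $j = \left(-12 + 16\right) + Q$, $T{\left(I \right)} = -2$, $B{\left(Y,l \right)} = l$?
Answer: $- \frac{1}{575} \approx -0.0017391$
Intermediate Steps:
$Q = 221$ ($Q = \left(-17\right) \left(-13\right) = 221$)
$j = 225$ ($j = \left(-12 + 16\right) + 221 = 4 + 221 = 225$)
$X{\left(s,k \right)} = k + s$
$\frac{B{\left(3,-3 \right)}}{X{\left(T{\left(-4 \right)},j \right)} + 1502} = - \frac{3}{\left(225 - 2\right) + 1502} = - \frac{3}{223 + 1502} = - \frac{3}{1725} = \left(-3\right) \frac{1}{1725} = - \frac{1}{575}$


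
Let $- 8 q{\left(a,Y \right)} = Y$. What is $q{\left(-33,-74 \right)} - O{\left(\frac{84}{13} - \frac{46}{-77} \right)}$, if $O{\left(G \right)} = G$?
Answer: $\frac{8773}{4004} \approx 2.1911$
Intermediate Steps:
$q{\left(a,Y \right)} = - \frac{Y}{8}$
$q{\left(-33,-74 \right)} - O{\left(\frac{84}{13} - \frac{46}{-77} \right)} = \left(- \frac{1}{8}\right) \left(-74\right) - \left(\frac{84}{13} - \frac{46}{-77}\right) = \frac{37}{4} - \left(84 \cdot \frac{1}{13} - - \frac{46}{77}\right) = \frac{37}{4} - \left(\frac{84}{13} + \frac{46}{77}\right) = \frac{37}{4} - \frac{7066}{1001} = \frac{8773}{4004}$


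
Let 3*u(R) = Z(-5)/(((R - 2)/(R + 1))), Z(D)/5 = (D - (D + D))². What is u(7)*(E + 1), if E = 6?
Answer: 1400/3 ≈ 466.67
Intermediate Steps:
Z(D) = 5*D² (Z(D) = 5*(D - (D + D))² = 5*(D - 2*D)² = 5*(-D)² = 5*D²)
u(R) = 125*(1 + R)/(3*(-2 + R)) (u(R) = ((5*(-5)²)/(((R - 2)/(R + 1))))/3 = ((5*25)/(((-2 + R)/(1 + R))))/3 = (125/(((-2 + R)/(1 + R))))/3 = (125*((1 + R)/(-2 + R)))/3 = (125*(1 + R)/(-2 + R))/3 = 125*(1 + R)/(3*(-2 + R)))
u(7)*(E + 1) = (125*(1 + 7)/(3*(-2 + 7)))*(6 + 1) = ((125/3)*8/5)*7 = ((125/3)*(⅕)*8)*7 = (200/3)*7 = 1400/3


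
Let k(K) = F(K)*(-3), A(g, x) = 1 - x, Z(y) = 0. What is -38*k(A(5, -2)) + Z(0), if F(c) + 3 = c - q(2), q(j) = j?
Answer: -228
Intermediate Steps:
F(c) = -5 + c (F(c) = -3 + (c - 1*2) = -3 + (c - 2) = -3 + (-2 + c) = -5 + c)
k(K) = 15 - 3*K (k(K) = (-5 + K)*(-3) = 15 - 3*K)
-38*k(A(5, -2)) + Z(0) = -38*(15 - 3*(1 - 1*(-2))) + 0 = -38*(15 - 3*(1 + 2)) + 0 = -38*(15 - 3*3) + 0 = -38*(15 - 9) + 0 = -38*6 + 0 = -228 + 0 = -228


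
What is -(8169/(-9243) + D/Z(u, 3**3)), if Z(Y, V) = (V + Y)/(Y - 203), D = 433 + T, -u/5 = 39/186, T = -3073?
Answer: -102896828533/4957329 ≈ -20757.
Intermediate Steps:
u = -65/62 (u = -195/186 = -5*13/62 = -65/62 ≈ -1.0484)
D = -2640 (D = 433 - 3073 = -2640)
Z(Y, V) = (V + Y)/(-203 + Y)
-(8169/(-9243) + D/Z(u, 3**3)) = -(8169/(-9243) - 2640*(-203 - 65/62)/(3**3 - 65/62)) = -(8169*(-1/9243) - 2640*(-12651/(62*(27 - 65/62)))) = -(-2723/3081 - 2640/((-62/12651*1609/62))) = -(-2723/3081 - 2640/(-1609/12651)) = -(-2723/3081 - 2640*(-12651/1609)) = -(-2723/3081 + 33398640/1609) = -1*102896828533/4957329 = -102896828533/4957329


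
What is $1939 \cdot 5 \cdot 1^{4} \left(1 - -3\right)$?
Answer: $38780$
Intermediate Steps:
$1939 \cdot 5 \cdot 1^{4} \left(1 - -3\right) = 1939 \cdot 5 \cdot 1 \left(1 + 3\right) = 1939 \cdot 5 \cdot 4 = 1939 \cdot 20 = 38780$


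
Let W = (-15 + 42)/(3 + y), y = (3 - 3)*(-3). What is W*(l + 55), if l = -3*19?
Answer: -18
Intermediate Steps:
l = -57
y = 0 (y = 0*(-3) = 0)
W = 9 (W = (-15 + 42)/(3 + 0) = 27/3 = 27*(1/3) = 9)
W*(l + 55) = 9*(-57 + 55) = 9*(-2) = -18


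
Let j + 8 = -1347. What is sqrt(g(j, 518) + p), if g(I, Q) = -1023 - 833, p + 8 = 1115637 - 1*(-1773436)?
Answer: 3*sqrt(320801) ≈ 1699.2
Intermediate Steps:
p = 2889065 (p = -8 + (1115637 - 1*(-1773436)) = -8 + (1115637 + 1773436) = -8 + 2889073 = 2889065)
j = -1355 (j = -8 - 1347 = -1355)
g(I, Q) = -1856
sqrt(g(j, 518) + p) = sqrt(-1856 + 2889065) = sqrt(2887209) = 3*sqrt(320801)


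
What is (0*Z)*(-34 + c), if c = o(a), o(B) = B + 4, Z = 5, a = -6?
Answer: 0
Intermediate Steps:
o(B) = 4 + B
c = -2 (c = 4 - 6 = -2)
(0*Z)*(-34 + c) = (0*5)*(-34 - 2) = 0*(-36) = 0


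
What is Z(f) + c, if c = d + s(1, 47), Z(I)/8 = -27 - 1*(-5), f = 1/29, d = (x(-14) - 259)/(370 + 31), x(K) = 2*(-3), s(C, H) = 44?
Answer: -53197/401 ≈ -132.66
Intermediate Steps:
x(K) = -6
d = -265/401 (d = (-6 - 259)/(370 + 31) = -265/401 ≈ -0.66085)
f = 1/29 ≈ 0.034483
Z(I) = -176 (Z(I) = 8*(-27 - 1*(-5)) = 8*(-27 + 5) = 8*(-22) = -176)
c = 17379/401 (c = -265/401 + 44 = 17379/401 ≈ 43.339)
Z(f) + c = -176 + 17379/401 = -53197/401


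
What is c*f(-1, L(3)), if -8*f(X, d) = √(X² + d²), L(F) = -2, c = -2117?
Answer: 2117*√5/8 ≈ 591.72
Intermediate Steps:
f(X, d) = -√(X² + d²)/8
c*f(-1, L(3)) = -(-2117)*√((-1)² + (-2)²)/8 = -(-2117)*√(1 + 4)/8 = -(-2117)*√5/8 = 2117*√5/8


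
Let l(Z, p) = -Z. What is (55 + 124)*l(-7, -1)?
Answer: 1253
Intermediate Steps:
(55 + 124)*l(-7, -1) = (55 + 124)*(-1*(-7)) = 179*7 = 1253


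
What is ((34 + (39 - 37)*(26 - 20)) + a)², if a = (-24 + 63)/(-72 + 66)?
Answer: 6241/4 ≈ 1560.3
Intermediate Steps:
a = -13/2 (a = 39/(-6) = 39*(-⅙) = -13/2 ≈ -6.5000)
((34 + (39 - 37)*(26 - 20)) + a)² = ((34 + (39 - 37)*(26 - 20)) - 13/2)² = ((34 + 2*6) - 13/2)² = ((34 + 12) - 13/2)² = (46 - 13/2)² = (79/2)² = 6241/4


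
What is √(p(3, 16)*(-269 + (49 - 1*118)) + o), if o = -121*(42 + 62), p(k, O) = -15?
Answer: 17*I*√26 ≈ 86.683*I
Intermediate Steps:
o = -12584 (o = -121*104 = -12584)
√(p(3, 16)*(-269 + (49 - 1*118)) + o) = √(-15*(-269 + (49 - 1*118)) - 12584) = √(-15*(-269 + (49 - 118)) - 12584) = √(-15*(-269 - 69) - 12584) = √(-15*(-338) - 12584) = √(5070 - 12584) = √(-7514) = 17*I*√26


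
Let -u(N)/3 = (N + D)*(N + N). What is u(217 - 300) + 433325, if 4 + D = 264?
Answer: 521471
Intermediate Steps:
D = 260 (D = -4 + 264 = 260)
u(N) = -6*N*(260 + N) (u(N) = -3*(N + 260)*(N + N) = -3*(260 + N)*2*N = -6*N*(260 + N))
u(217 - 300) + 433325 = -6*(217 - 300)*(260 + (217 - 300)) + 433325 = -6*(-83)*(260 - 83) + 433325 = -6*(-83)*177 + 433325 = 88146 + 433325 = 521471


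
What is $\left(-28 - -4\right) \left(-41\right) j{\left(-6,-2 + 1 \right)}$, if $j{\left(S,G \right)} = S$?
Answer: $-5904$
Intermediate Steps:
$\left(-28 - -4\right) \left(-41\right) j{\left(-6,-2 + 1 \right)} = \left(-28 - -4\right) \left(-41\right) \left(-6\right) = \left(-28 + 4\right) \left(-41\right) \left(-6\right) = \left(-24\right) \left(-41\right) \left(-6\right) = 984 \left(-6\right) = -5904$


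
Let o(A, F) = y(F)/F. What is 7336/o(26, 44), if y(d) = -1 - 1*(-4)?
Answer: 322784/3 ≈ 1.0759e+5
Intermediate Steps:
y(d) = 3 (y(d) = -1 + 4 = 3)
o(A, F) = 3/F
7336/o(26, 44) = 7336/((3/44)) = 7336/((3*(1/44))) = 7336/(3/44) = 7336*(44/3) = 322784/3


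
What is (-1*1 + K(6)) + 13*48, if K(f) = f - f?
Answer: 623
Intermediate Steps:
K(f) = 0
(-1*1 + K(6)) + 13*48 = (-1*1 + 0) + 13*48 = (-1 + 0) + 624 = -1 + 624 = 623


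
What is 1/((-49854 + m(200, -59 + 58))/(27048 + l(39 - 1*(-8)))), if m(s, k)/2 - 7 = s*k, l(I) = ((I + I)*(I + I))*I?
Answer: -22117/2512 ≈ -8.8045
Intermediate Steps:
l(I) = 4*I**3 (l(I) = ((2*I)*(2*I))*I = (4*I**2)*I = 4*I**3)
m(s, k) = 14 + 2*k*s (m(s, k) = 14 + 2*(s*k) = 14 + 2*(k*s) = 14 + 2*k*s)
1/((-49854 + m(200, -59 + 58))/(27048 + l(39 - 1*(-8)))) = 1/((-49854 + (14 + 2*(-59 + 58)*200))/(27048 + 4*(39 - 1*(-8))**3)) = 1/((-49854 + (14 + 2*(-1)*200))/(27048 + 4*(39 + 8)**3)) = 1/((-49854 + (14 - 400))/(27048 + 4*47**3)) = 1/((-49854 - 386)/(27048 + 4*103823)) = 1/(-50240/(27048 + 415292)) = 1/(-50240/442340) = 1/(-50240*1/442340) = 1/(-2512/22117) = -22117/2512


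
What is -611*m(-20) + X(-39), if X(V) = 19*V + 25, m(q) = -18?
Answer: 10282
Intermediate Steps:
X(V) = 25 + 19*V
-611*m(-20) + X(-39) = -611*(-18) + (25 + 19*(-39)) = 10998 + (25 - 741) = 10998 - 716 = 10282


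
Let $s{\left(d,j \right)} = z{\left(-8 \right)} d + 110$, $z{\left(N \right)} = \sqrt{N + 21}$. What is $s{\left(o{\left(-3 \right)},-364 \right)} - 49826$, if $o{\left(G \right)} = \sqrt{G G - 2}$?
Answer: $-49716 + \sqrt{91} \approx -49706.0$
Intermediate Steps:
$o{\left(G \right)} = \sqrt{-2 + G^{2}}$ ($o{\left(G \right)} = \sqrt{G^{2} - 2} = \sqrt{-2 + G^{2}}$)
$z{\left(N \right)} = \sqrt{21 + N}$
$s{\left(d,j \right)} = 110 + d \sqrt{13}$ ($s{\left(d,j \right)} = \sqrt{21 - 8} d + 110 = \sqrt{13} d + 110 = d \sqrt{13} + 110 = 110 + d \sqrt{13}$)
$s{\left(o{\left(-3 \right)},-364 \right)} - 49826 = \left(110 + \sqrt{-2 + \left(-3\right)^{2}} \sqrt{13}\right) - 49826 = \left(110 + \sqrt{-2 + 9} \sqrt{13}\right) - 49826 = \left(110 + \sqrt{7} \sqrt{13}\right) - 49826 = \left(110 + \sqrt{91}\right) - 49826 = -49716 + \sqrt{91}$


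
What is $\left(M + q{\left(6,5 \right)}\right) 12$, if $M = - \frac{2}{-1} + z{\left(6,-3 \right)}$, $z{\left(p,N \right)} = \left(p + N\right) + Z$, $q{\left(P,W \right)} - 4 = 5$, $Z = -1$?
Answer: $156$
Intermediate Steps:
$q{\left(P,W \right)} = 9$ ($q{\left(P,W \right)} = 4 + 5 = 9$)
$z{\left(p,N \right)} = -1 + N + p$ ($z{\left(p,N \right)} = \left(p + N\right) - 1 = \left(N + p\right) - 1 = -1 + N + p$)
$M = 4$ ($M = - \frac{2}{-1} - -2 = \left(-2\right) \left(-1\right) + 2 = 2 + 2 = 4$)
$\left(M + q{\left(6,5 \right)}\right) 12 = \left(4 + 9\right) 12 = 13 \cdot 12 = 156$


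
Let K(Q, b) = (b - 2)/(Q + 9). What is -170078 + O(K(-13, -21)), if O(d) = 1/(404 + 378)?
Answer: -133000995/782 ≈ -1.7008e+5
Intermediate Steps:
K(Q, b) = (-2 + b)/(9 + Q)
O(d) = 1/782
-170078 + O(K(-13, -21)) = -170078 + 1/782 = -133000995/782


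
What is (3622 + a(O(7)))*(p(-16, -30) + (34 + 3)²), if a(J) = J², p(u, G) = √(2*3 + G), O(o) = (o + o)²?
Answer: 57550022 + 84076*I*√6 ≈ 5.755e+7 + 2.0594e+5*I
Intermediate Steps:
O(o) = 4*o² (O(o) = (2*o)² = 4*o²)
p(u, G) = √(6 + G)
(3622 + a(O(7)))*(p(-16, -30) + (34 + 3)²) = (3622 + (4*7²)²)*(√(6 - 30) + (34 + 3)²) = (3622 + (4*49)²)*(√(-24) + 37²) = (3622 + 196²)*(2*I*√6 + 1369) = (3622 + 38416)*(1369 + 2*I*√6) = 42038*(1369 + 2*I*√6) = 57550022 + 84076*I*√6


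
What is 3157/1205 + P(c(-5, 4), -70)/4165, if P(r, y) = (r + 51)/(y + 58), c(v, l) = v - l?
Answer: 150225/57358 ≈ 2.6191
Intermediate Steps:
P(r, y) = (51 + r)/(58 + y)
3157/1205 + P(c(-5, 4), -70)/4165 = 3157/1205 + ((51 + (-5 - 1*4))/(58 - 70))/4165 = 3157*(1/1205) + ((51 + (-5 - 4))/(-12))*(1/4165) = 3157/1205 - (51 - 9)/12*(1/4165) = 3157/1205 - 1/12*42*(1/4165) = 3157/1205 - 7/2*1/4165 = 3157/1205 - 1/1190 = 150225/57358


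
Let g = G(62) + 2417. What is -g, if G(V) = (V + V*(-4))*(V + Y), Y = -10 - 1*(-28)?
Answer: 12463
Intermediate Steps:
Y = 18 (Y = -10 + 28 = 18)
G(V) = -3*V*(18 + V) (G(V) = (V + V*(-4))*(V + 18) = (V - 4*V)*(18 + V) = (-3*V)*(18 + V) = -3*V*(18 + V))
g = -12463 (g = -3*62*(18 + 62) + 2417 = -3*62*80 + 2417 = -14880 + 2417 = -12463)
-g = -1*(-12463) = 12463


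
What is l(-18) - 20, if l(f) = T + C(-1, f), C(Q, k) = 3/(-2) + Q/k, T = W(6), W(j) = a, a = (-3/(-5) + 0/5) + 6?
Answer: -668/45 ≈ -14.844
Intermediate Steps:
a = 33/5 (a = (-3*(-⅕) + 0*(⅕)) + 6 = (⅗ + 0) + 6 = ⅗ + 6 = 33/5 ≈ 6.6000)
W(j) = 33/5
T = 33/5 ≈ 6.6000
C(Q, k) = -3/2 + Q/k (C(Q, k) = 3*(-½) + Q/k = -3/2 + Q/k)
l(f) = 51/10 - 1/f (l(f) = 33/5 + (-3/2 - 1/f) = 51/10 - 1/f)
l(-18) - 20 = (51/10 - 1/(-18)) - 20 = (51/10 - 1*(-1/18)) - 20 = (51/10 + 1/18) - 20 = 232/45 - 20 = -668/45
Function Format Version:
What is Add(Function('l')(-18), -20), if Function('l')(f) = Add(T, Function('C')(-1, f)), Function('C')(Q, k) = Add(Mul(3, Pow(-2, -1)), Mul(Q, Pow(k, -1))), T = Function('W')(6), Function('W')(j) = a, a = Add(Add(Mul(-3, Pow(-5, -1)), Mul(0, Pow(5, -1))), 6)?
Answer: Rational(-668, 45) ≈ -14.844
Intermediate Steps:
a = Rational(33, 5) (a = Add(Add(Mul(-3, Rational(-1, 5)), Mul(0, Rational(1, 5))), 6) = Add(Add(Rational(3, 5), 0), 6) = Add(Rational(3, 5), 6) = Rational(33, 5) ≈ 6.6000)
Function('W')(j) = Rational(33, 5)
T = Rational(33, 5) ≈ 6.6000
Function('C')(Q, k) = Add(Rational(-3, 2), Mul(Q, Pow(k, -1))) (Function('C')(Q, k) = Add(Mul(3, Rational(-1, 2)), Mul(Q, Pow(k, -1))) = Add(Rational(-3, 2), Mul(Q, Pow(k, -1))))
Function('l')(f) = Add(Rational(51, 10), Mul(-1, Pow(f, -1))) (Function('l')(f) = Add(Rational(33, 5), Add(Rational(-3, 2), Mul(-1, Pow(f, -1)))) = Add(Rational(51, 10), Mul(-1, Pow(f, -1))))
Add(Function('l')(-18), -20) = Add(Add(Rational(51, 10), Mul(-1, Pow(-18, -1))), -20) = Add(Add(Rational(51, 10), Mul(-1, Rational(-1, 18))), -20) = Add(Add(Rational(51, 10), Rational(1, 18)), -20) = Add(Rational(232, 45), -20) = Rational(-668, 45)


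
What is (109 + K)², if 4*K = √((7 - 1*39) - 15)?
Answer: (436 + I*√47)²/16 ≈ 11878.0 + 373.63*I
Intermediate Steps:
K = I*√47/4 (K = √((7 - 1*39) - 15)/4 = √((7 - 39) - 15)/4 = √(-32 - 15)/4 = √(-47)/4 = (I*√47)/4 = I*√47/4 ≈ 1.7139*I)
(109 + K)² = (109 + I*√47/4)²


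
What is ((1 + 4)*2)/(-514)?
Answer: -5/257 ≈ -0.019455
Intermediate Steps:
((1 + 4)*2)/(-514) = (5*2)*(-1/514) = 10*(-1/514) = -5/257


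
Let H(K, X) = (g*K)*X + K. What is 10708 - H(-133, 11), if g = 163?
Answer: 249310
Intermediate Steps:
H(K, X) = K + 163*K*X (H(K, X) = (163*K)*X + K = 163*K*X + K = K + 163*K*X)
10708 - H(-133, 11) = 10708 - (-133)*(1 + 163*11) = 10708 - (-133)*(1 + 1793) = 10708 - (-133)*1794 = 10708 - 1*(-238602) = 10708 + 238602 = 249310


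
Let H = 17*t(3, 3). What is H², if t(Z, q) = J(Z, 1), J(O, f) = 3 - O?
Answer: 0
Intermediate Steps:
t(Z, q) = 3 - Z
H = 0 (H = 17*(3 - 1*3) = 17*(3 - 3) = 17*0 = 0)
H² = 0² = 0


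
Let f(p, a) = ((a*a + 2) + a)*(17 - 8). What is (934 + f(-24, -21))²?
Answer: 22391824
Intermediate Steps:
f(p, a) = 18 + 9*a + 9*a² (f(p, a) = ((a² + 2) + a)*9 = ((2 + a²) + a)*9 = (2 + a + a²)*9 = 18 + 9*a + 9*a²)
(934 + f(-24, -21))² = (934 + (18 + 9*(-21) + 9*(-21)²))² = (934 + (18 - 189 + 9*441))² = (934 + (18 - 189 + 3969))² = (934 + 3798)² = 4732² = 22391824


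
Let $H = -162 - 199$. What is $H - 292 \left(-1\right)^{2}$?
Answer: $-653$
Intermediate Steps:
$H = -361$
$H - 292 \left(-1\right)^{2} = -361 - 292 \left(-1\right)^{2} = -361 - 292 = -653$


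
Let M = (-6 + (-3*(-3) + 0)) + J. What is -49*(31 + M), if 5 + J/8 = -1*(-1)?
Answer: -98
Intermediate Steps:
J = -32 (J = -40 + 8*(-1*(-1)) = -40 + 8*1 = -40 + 8 = -32)
M = -29 (M = (-6 + (-3*(-3) + 0)) - 32 = (-6 + (9 + 0)) - 32 = (-6 + 9) - 32 = 3 - 32 = -29)
-49*(31 + M) = -49*(31 - 29) = -49*2 = -98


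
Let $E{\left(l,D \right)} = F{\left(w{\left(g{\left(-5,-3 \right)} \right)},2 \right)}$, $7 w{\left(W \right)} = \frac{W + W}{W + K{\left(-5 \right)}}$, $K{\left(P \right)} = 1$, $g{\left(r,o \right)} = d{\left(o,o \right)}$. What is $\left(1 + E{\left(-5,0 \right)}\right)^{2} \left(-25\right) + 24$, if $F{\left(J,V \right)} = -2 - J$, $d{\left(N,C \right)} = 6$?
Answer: $- \frac{35401}{2401} \approx -14.744$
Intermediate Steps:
$g{\left(r,o \right)} = 6$
$w{\left(W \right)} = \frac{2 W}{7 \left(1 + W\right)}$ ($w{\left(W \right)} = \frac{\left(W + W\right) \frac{1}{W + 1}}{7} = \frac{2 W \frac{1}{1 + W}}{7} = \frac{2 W}{7 \left(1 + W\right)}$)
$E{\left(l,D \right)} = - \frac{110}{49}$ ($E{\left(l,D \right)} = -2 - \frac{2}{7} \cdot 6 \frac{1}{1 + 6} = -2 - \frac{2}{7} \cdot 6 \cdot \frac{1}{7} = -2 - \frac{12}{49} = - \frac{110}{49}$)
$\left(1 + E{\left(-5,0 \right)}\right)^{2} \left(-25\right) + 24 = \left(1 - \frac{110}{49}\right)^{2} \left(-25\right) + 24 = \left(- \frac{61}{49}\right)^{2} \left(-25\right) + 24 = \frac{3721}{2401} \left(-25\right) + 24 = - \frac{93025}{2401} + 24 = - \frac{35401}{2401}$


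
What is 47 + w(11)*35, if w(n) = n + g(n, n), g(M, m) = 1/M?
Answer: 4787/11 ≈ 435.18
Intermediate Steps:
w(n) = n + 1/n
47 + w(11)*35 = 47 + (11 + 1/11)*35 = 47 + (122/11)*35 = 47 + 4270/11 = 4787/11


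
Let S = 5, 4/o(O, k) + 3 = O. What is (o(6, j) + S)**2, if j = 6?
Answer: 361/9 ≈ 40.111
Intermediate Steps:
o(O, k) = 4/(-3 + O)
(o(6, j) + S)**2 = (4/(-3 + 6) + 5)**2 = (4/3 + 5)**2 = (19/3)**2 = 361/9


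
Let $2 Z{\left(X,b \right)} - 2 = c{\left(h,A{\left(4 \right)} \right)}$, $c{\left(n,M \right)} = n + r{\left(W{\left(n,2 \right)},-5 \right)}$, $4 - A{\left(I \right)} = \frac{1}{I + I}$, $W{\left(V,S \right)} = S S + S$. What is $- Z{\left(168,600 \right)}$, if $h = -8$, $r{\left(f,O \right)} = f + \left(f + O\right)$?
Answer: $- \frac{1}{2} \approx -0.5$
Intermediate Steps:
$W{\left(V,S \right)} = S + S^{2}$ ($W{\left(V,S \right)} = S^{2} + S = S + S^{2}$)
$r{\left(f,O \right)} = O + 2 f$ ($r{\left(f,O \right)} = f + \left(O + f\right) = O + 2 f$)
$A{\left(I \right)} = 4 - \frac{1}{2 I}$ ($A{\left(I \right)} = 4 - \frac{1}{I + I} = 4 - \frac{1}{2 I}$)
$c{\left(n,M \right)} = 7 + n$ ($c{\left(n,M \right)} = n - \left(5 - 2 \cdot 2 \left(1 + 2\right)\right) = n - \left(5 - 2 \cdot 2 \cdot 3\right) = n + \left(-5 + 2 \cdot 6\right) = n + \left(-5 + 12\right) = n + 7 = 7 + n$)
$Z{\left(X,b \right)} = \frac{1}{2}$ ($Z{\left(X,b \right)} = 1 + \frac{7 - 8}{2} = 1 + \frac{1}{2} \left(-1\right) = 1 - \frac{1}{2} = \frac{1}{2}$)
$- Z{\left(168,600 \right)} = \left(-1\right) \frac{1}{2} = - \frac{1}{2}$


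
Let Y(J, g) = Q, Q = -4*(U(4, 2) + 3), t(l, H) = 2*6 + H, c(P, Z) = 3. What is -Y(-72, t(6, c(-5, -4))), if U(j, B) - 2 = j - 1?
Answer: 32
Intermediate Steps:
U(j, B) = 1 + j (U(j, B) = 2 + (j - 1) = 2 + (-1 + j) = 1 + j)
t(l, H) = 12 + H
Q = -32 (Q = -4*((1 + 4) + 3) = -4*(5 + 3) = -4*8 = -32)
Y(J, g) = -32
-Y(-72, t(6, c(-5, -4))) = -1*(-32) = 32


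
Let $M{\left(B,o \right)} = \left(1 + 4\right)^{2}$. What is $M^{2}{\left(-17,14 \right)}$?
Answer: $625$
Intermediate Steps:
$M{\left(B,o \right)} = 25$ ($M{\left(B,o \right)} = 5^{2} = 25$)
$M^{2}{\left(-17,14 \right)} = 25^{2} = 625$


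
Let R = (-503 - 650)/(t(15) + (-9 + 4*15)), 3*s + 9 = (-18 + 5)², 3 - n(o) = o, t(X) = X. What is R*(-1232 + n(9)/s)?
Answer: 113650057/5280 ≈ 21525.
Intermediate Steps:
n(o) = 3 - o
s = 160/3 (s = -3 + (-18 + 5)²/3 = -3 + (⅓)*(-13)² = -3 + (⅓)*169 = -3 + 169/3 = 160/3 ≈ 53.333)
R = -1153/66 (R = (-503 - 650)/(15 + (-9 + 4*15)) = -1153/(15 + (-9 + 60)) = -1153/(15 + 51) = -1153/66 ≈ -17.470)
R*(-1232 + n(9)/s) = -1153*(-1232 + (3 - 1*9)/(160/3))/66 = -1153*(-1232 + (3 - 9)*(3/160))/66 = -1153*(-1232 - 6*3/160)/66 = -1153*(-1232 - 9/80)/66 = -1153/66*(-98569/80) = 113650057/5280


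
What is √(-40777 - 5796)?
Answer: I*√46573 ≈ 215.81*I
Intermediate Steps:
√(-40777 - 5796) = √(-46573) = I*√46573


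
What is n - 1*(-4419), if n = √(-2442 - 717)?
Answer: 4419 + 9*I*√39 ≈ 4419.0 + 56.205*I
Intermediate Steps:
n = 9*I*√39 (n = √(-3159) = 9*I*√39 ≈ 56.205*I)
n - 1*(-4419) = 9*I*√39 - 1*(-4419) = 9*I*√39 + 4419 = 4419 + 9*I*√39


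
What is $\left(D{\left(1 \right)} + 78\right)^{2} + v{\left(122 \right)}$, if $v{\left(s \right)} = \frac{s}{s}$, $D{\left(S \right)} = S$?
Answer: $6242$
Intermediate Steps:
$v{\left(s \right)} = 1$
$\left(D{\left(1 \right)} + 78\right)^{2} + v{\left(122 \right)} = \left(1 + 78\right)^{2} + 1 = 79^{2} + 1 = 6241 + 1 = 6242$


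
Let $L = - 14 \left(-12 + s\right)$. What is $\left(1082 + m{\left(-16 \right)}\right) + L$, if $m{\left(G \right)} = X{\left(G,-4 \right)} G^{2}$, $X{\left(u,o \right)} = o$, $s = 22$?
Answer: $-82$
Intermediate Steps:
$m{\left(G \right)} = - 4 G^{2}$
$L = -140$ ($L = - 14 \left(-12 + 22\right) = \left(-14\right) 10 = -140$)
$\left(1082 + m{\left(-16 \right)}\right) + L = \left(1082 - 4 \left(-16\right)^{2}\right) - 140 = \left(1082 - 1024\right) - 140 = 58 - 140 = -82$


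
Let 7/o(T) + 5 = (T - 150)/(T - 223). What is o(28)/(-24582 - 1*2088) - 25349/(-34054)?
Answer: 1373151935/1844551937 ≈ 0.74444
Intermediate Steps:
o(T) = 7/(-5 + (-150 + T)/(-223 + T)) (o(T) = 7/(-5 + (T - 150)/(T - 223)) = 7/(-5 + (-150 + T)/(-223 + T)))
o(28)/(-24582 - 1*2088) - 25349/(-34054) = (7*(223 - 1*28)/(-965 + 4*28))/(-24582 - 1*2088) - 25349/(-34054) = (7*(223 - 28)/(-965 + 112))/(-24582 - 2088) - 25349*(-1/34054) = (7*195/(-853))/(-26670) + 25349/34054 = (7*(-1/853)*195)*(-1/26670) + 25349/34054 = -1365/853*(-1/26670) + 25349/34054 = 13/216662 + 25349/34054 = 1373151935/1844551937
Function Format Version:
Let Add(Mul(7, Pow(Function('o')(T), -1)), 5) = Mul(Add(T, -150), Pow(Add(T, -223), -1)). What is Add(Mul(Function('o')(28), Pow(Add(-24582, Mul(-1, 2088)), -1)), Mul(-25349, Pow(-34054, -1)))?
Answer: Rational(1373151935, 1844551937) ≈ 0.74444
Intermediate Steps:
Function('o')(T) = Mul(7, Pow(Add(-5, Mul(Pow(Add(-223, T), -1), Add(-150, T))), -1)) (Function('o')(T) = Mul(7, Pow(Add(-5, Mul(Add(T, -150), Pow(Add(T, -223), -1))), -1)) = Mul(7, Pow(Add(-5, Mul(Add(-150, T), Pow(Add(-223, T), -1))), -1)) = Mul(7, Pow(Add(-5, Mul(Pow(Add(-223, T), -1), Add(-150, T))), -1)))
Add(Mul(Function('o')(28), Pow(Add(-24582, Mul(-1, 2088)), -1)), Mul(-25349, Pow(-34054, -1))) = Add(Mul(Mul(7, Pow(Add(-965, Mul(4, 28)), -1), Add(223, Mul(-1, 28))), Pow(Add(-24582, Mul(-1, 2088)), -1)), Mul(-25349, Pow(-34054, -1))) = Add(Mul(Mul(7, Pow(Add(-965, 112), -1), Add(223, -28)), Pow(Add(-24582, -2088), -1)), Mul(-25349, Rational(-1, 34054))) = Add(Mul(Mul(7, Pow(-853, -1), 195), Pow(-26670, -1)), Rational(25349, 34054)) = Add(Mul(Mul(7, Rational(-1, 853), 195), Rational(-1, 26670)), Rational(25349, 34054)) = Add(Mul(Rational(-1365, 853), Rational(-1, 26670)), Rational(25349, 34054)) = Add(Rational(13, 216662), Rational(25349, 34054)) = Rational(1373151935, 1844551937)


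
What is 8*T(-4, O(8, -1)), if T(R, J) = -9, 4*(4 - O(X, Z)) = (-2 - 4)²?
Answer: -72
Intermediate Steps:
O(X, Z) = -5 (O(X, Z) = 4 - (-2 - 4)²/4 = 4 - ¼*(-6)² = 4 - ¼*36 = 4 - 9 = -5)
8*T(-4, O(8, -1)) = 8*(-9) = -72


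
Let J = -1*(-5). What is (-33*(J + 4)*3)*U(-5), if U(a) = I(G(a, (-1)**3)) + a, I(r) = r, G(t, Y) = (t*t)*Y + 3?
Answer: 24057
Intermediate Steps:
G(t, Y) = 3 + Y*t**2 (G(t, Y) = t**2*Y + 3 = Y*t**2 + 3 = 3 + Y*t**2)
J = 5
U(a) = 3 + a - a**2 (U(a) = (3 + (-1)**3*a**2) + a = (3 - a**2) + a = 3 + a - a**2)
(-33*(J + 4)*3)*U(-5) = (-33*(5 + 4)*3)*(3 - 5 - 1*(-5)**2) = (-297*3)*(3 - 5 - 1*25) = (-33*27)*(3 - 5 - 25) = -891*(-27) = 24057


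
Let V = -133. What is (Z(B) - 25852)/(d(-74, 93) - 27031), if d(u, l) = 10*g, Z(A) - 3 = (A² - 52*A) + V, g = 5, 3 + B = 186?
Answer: 2009/26981 ≈ 0.074460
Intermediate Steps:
B = 183 (B = -3 + 186 = 183)
Z(A) = -130 + A² - 52*A (Z(A) = 3 + ((A² - 52*A) - 133) = 3 + (-133 + A² - 52*A) = -130 + A² - 52*A)
d(u, l) = 50 (d(u, l) = 10*5 = 50)
(Z(B) - 25852)/(d(-74, 93) - 27031) = ((-130 + 183² - 52*183) - 25852)/(50 - 27031) = ((-130 + 33489 - 9516) - 25852)/(-26981) = (23843 - 25852)*(-1/26981) = -2009*(-1/26981) = 2009/26981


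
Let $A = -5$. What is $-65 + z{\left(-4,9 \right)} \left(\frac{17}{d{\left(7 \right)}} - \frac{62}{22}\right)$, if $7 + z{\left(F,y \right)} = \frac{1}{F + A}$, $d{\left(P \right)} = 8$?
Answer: $- \frac{5947}{99} \approx -60.071$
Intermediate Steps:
$z{\left(F,y \right)} = -7 + \frac{1}{-5 + F}$ ($z{\left(F,y \right)} = -7 + \frac{1}{F - 5} = -7 + \frac{1}{-5 + F}$)
$-65 + z{\left(-4,9 \right)} \left(\frac{17}{d{\left(7 \right)}} - \frac{62}{22}\right) = -65 + \frac{36 - -28}{-5 - 4} \left(\frac{17}{8} - \frac{62}{22}\right) = -65 + \frac{36 + 28}{-9} \left(17 \cdot \frac{1}{8} - \frac{31}{11}\right) = -65 + \left(- \frac{1}{9}\right) 64 \left(\frac{17}{8} - \frac{31}{11}\right) = -65 - - \frac{488}{99} = -65 + \frac{488}{99} = - \frac{5947}{99}$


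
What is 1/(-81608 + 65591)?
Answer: -1/16017 ≈ -6.2434e-5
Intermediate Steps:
1/(-81608 + 65591) = 1/(-16017) = -1/16017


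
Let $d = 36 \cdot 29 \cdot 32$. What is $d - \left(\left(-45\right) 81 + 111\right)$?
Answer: $36942$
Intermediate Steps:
$d = 33408$ ($d = 1044 \cdot 32 = 33408$)
$d - \left(\left(-45\right) 81 + 111\right) = 33408 - \left(\left(-45\right) 81 + 111\right) = 33408 - \left(-3645 + 111\right) = 33408 - -3534 = 33408 + 3534 = 36942$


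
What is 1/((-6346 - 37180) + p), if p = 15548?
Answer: -1/27978 ≈ -3.5742e-5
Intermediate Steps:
1/((-6346 - 37180) + p) = 1/((-6346 - 37180) + 15548) = 1/(-43526 + 15548) = 1/(-27978) = -1/27978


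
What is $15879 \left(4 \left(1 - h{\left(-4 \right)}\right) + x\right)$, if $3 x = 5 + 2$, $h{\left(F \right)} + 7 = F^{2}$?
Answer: $-471077$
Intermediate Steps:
$h{\left(F \right)} = -7 + F^{2}$
$x = \frac{7}{3}$ ($x = \frac{5 + 2}{3} = \frac{1}{3} \cdot 7 = \frac{7}{3} \approx 2.3333$)
$15879 \left(4 \left(1 - h{\left(-4 \right)}\right) + x\right) = 15879 \left(4 \left(1 - \left(-7 + \left(-4\right)^{2}\right)\right) + \frac{7}{3}\right) = 15879 \left(4 \left(1 - \left(-7 + 16\right)\right) + \frac{7}{3}\right) = 15879 \left(4 \left(1 - 9\right) + \frac{7}{3}\right) = 15879 \left(4 \left(-8\right) + \frac{7}{3}\right) = 15879 \left(-32 + \frac{7}{3}\right) = 15879 \left(- \frac{89}{3}\right) = -471077$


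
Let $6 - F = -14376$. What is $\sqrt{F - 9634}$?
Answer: $2 \sqrt{1187} \approx 68.906$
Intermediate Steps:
$F = 14382$ ($F = 6 - -14376 = 6 + 14376 = 14382$)
$\sqrt{F - 9634} = \sqrt{14382 - 9634} = \sqrt{4748} = 2 \sqrt{1187}$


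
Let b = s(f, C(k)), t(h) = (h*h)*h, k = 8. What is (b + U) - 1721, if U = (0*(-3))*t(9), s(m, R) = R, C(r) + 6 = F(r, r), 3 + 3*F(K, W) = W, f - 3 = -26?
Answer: -5176/3 ≈ -1725.3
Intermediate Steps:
f = -23 (f = 3 - 26 = -23)
F(K, W) = -1 + W/3
t(h) = h³ (t(h) = h²*h = h³)
C(r) = -7 + r/3 (C(r) = -6 + (-1 + r/3) = -7 + r/3)
b = -13/3 (b = -7 + (⅓)*8 = -7 + 8/3 = -13/3 ≈ -4.3333)
U = 0 (U = (0*(-3))*9³ = 0*729 = 0)
(b + U) - 1721 = (-13/3 + 0) - 1721 = -13/3 - 1721 = -5176/3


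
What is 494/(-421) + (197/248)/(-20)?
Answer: -2533177/2088160 ≈ -1.2131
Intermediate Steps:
494/(-421) + (197/248)/(-20) = 494*(-1/421) + (197*(1/248))*(-1/20) = -494/421 + (197/248)*(-1/20) = -494/421 - 197/4960 = -2533177/2088160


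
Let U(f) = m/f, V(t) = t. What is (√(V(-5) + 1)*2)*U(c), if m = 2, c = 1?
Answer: 8*I ≈ 8.0*I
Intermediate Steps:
U(f) = 2/f
(√(V(-5) + 1)*2)*U(c) = (√(-5 + 1)*2)*(2/1) = (√(-4)*2)*(2*1) = ((2*I)*2)*2 = (4*I)*2 = 8*I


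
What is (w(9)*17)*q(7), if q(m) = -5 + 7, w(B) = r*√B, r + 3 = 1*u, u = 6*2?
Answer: 918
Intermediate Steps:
u = 12
r = 9 (r = -3 + 1*12 = -3 + 12 = 9)
w(B) = 9*√B
q(m) = 2
(w(9)*17)*q(7) = ((9*√9)*17)*2 = ((9*3)*17)*2 = (27*17)*2 = 459*2 = 918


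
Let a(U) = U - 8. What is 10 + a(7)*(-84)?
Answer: 94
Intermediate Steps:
a(U) = -8 + U
10 + a(7)*(-84) = 10 + (-8 + 7)*(-84) = 10 - 1*(-84) = 10 + 84 = 94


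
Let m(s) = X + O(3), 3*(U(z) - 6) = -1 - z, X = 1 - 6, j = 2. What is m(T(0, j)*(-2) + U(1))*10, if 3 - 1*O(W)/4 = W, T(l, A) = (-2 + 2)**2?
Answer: -50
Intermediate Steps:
T(l, A) = 0 (T(l, A) = 0**2 = 0)
O(W) = 12 - 4*W
X = -5
U(z) = 17/3 - z/3 (U(z) = 6 + (-1 - z)/3 = 6 + (-1/3 - z/3) = 17/3 - z/3)
m(s) = -5 (m(s) = -5 + (12 - 4*3) = -5 + (12 - 12) = -5 + 0 = -5)
m(T(0, j)*(-2) + U(1))*10 = -5*10 = -50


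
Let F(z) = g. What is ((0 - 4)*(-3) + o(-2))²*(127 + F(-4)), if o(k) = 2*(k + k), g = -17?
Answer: 1760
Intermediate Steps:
o(k) = 4*k (o(k) = 2*(2*k) = 4*k)
F(z) = -17
((0 - 4)*(-3) + o(-2))²*(127 + F(-4)) = ((0 - 4)*(-3) + 4*(-2))²*(127 - 17) = (-4*(-3) - 8)²*110 = (12 - 8)²*110 = 4²*110 = 16*110 = 1760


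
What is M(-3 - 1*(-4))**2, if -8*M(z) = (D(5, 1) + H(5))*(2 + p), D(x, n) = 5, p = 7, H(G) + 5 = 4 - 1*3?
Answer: 81/64 ≈ 1.2656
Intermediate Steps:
H(G) = -4 (H(G) = -5 + (4 - 1*3) = -5 + (4 - 3) = -5 + 1 = -4)
M(z) = -9/8 (M(z) = -(5 - 4)*(2 + 7)/8 = -9/8)
M(-3 - 1*(-4))**2 = (-9/8)**2 = 81/64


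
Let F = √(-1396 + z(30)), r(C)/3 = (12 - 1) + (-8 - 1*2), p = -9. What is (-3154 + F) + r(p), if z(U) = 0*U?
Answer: -3151 + 2*I*√349 ≈ -3151.0 + 37.363*I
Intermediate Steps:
z(U) = 0
r(C) = 3 (r(C) = 3*((12 - 1) + (-8 - 1*2)) = 3*(11 + (-8 - 2)) = 3*(11 - 10) = 3*1 = 3)
F = 2*I*√349 (F = √(-1396 + 0) = √(-1396) = 2*I*√349 ≈ 37.363*I)
(-3154 + F) + r(p) = (-3154 + 2*I*√349) + 3 = -3151 + 2*I*√349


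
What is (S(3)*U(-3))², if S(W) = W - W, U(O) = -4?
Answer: 0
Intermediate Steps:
S(W) = 0
(S(3)*U(-3))² = (0*(-4))² = 0² = 0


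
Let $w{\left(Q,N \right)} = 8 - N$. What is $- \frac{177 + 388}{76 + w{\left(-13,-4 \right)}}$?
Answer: $- \frac{565}{88} \approx -6.4205$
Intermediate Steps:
$- \frac{177 + 388}{76 + w{\left(-13,-4 \right)}} = - \frac{177 + 388}{76 + \left(8 - -4\right)} = - \frac{565}{76 + \left(8 + 4\right)} = - \frac{565}{76 + 12} = - \frac{565}{88}$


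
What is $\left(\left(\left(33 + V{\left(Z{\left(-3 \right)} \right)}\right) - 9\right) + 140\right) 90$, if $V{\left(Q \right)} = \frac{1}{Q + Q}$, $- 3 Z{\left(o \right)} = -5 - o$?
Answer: $\frac{29655}{2} \approx 14828.0$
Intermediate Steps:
$Z{\left(o \right)} = \frac{5}{3} + \frac{o}{3}$ ($Z{\left(o \right)} = - \frac{-5 - o}{3} = \frac{5}{3} + \frac{o}{3}$)
$V{\left(Q \right)} = \frac{1}{2 Q}$
$\left(\left(\left(33 + V{\left(Z{\left(-3 \right)} \right)}\right) - 9\right) + 140\right) 90 = \left(\left(\left(33 + \frac{1}{2 \left(\frac{5}{3} + \frac{1}{3} \left(-3\right)\right)}\right) - 9\right) + 140\right) 90 = \left(\left(\left(33 + \frac{1}{2 \left(\frac{5}{3} - 1\right)}\right) - 9\right) + 140\right) 90 = \left(\left(\left(33 + \frac{1}{2 \cdot \frac{2}{3}}\right) - 9\right) + 140\right) 90 = \left(\left(\left(33 + \frac{1}{2} \cdot \frac{3}{2}\right) - 9\right) + 140\right) 90 = \left(\left(\left(33 + \frac{3}{4}\right) - 9\right) + 140\right) 90 = \left(\left(\frac{135}{4} - 9\right) + 140\right) 90 = \left(\frac{99}{4} + 140\right) 90 = \frac{659}{4} \cdot 90 = \frac{29655}{2}$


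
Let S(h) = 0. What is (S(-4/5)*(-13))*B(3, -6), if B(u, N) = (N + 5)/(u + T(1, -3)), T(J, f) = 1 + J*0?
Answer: 0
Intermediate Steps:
T(J, f) = 1 (T(J, f) = 1 + 0 = 1)
B(u, N) = (5 + N)/(1 + u) (B(u, N) = (N + 5)/(u + 1) = (5 + N)/(1 + u))
(S(-4/5)*(-13))*B(3, -6) = (0*(-13))*((5 - 6)/(1 + 3)) = 0*(-1/4) = 0*((¼)*(-1)) = 0*(-¼) = 0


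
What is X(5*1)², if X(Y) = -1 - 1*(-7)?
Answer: 36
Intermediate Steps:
X(Y) = 6 (X(Y) = -1 + 7 = 6)
X(5*1)² = 6² = 36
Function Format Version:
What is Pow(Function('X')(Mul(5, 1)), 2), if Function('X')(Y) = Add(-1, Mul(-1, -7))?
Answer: 36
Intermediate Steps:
Function('X')(Y) = 6 (Function('X')(Y) = Add(-1, 7) = 6)
Pow(Function('X')(Mul(5, 1)), 2) = Pow(6, 2) = 36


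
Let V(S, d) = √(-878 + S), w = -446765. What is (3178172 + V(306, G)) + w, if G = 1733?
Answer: 2731407 + 2*I*√143 ≈ 2.7314e+6 + 23.917*I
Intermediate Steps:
(3178172 + V(306, G)) + w = (3178172 + √(-878 + 306)) - 446765 = (3178172 + √(-572)) - 446765 = (3178172 + 2*I*√143) - 446765 = 2731407 + 2*I*√143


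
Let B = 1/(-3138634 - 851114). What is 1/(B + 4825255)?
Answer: 3989748/19251551485739 ≈ 2.0724e-7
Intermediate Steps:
B = -1/3989748 (B = 1/(-3989748) = -1/3989748 ≈ -2.5064e-7)
1/(B + 4825255) = 1/(-1/3989748 + 4825255) = 1/(19251551485739/3989748) = 3989748/19251551485739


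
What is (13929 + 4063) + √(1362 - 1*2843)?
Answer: 17992 + I*√1481 ≈ 17992.0 + 38.484*I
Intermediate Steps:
(13929 + 4063) + √(1362 - 1*2843) = 17992 + √(1362 - 2843) = 17992 + √(-1481) = 17992 + I*√1481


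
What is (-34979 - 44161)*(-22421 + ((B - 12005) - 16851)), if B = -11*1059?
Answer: 4979963640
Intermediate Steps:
B = -11649
(-34979 - 44161)*(-22421 + ((B - 12005) - 16851)) = (-34979 - 44161)*(-22421 + ((-11649 - 12005) - 16851)) = -79140*(-22421 + (-23654 - 16851)) = -79140*(-22421 - 40505) = -79140*(-62926) = 4979963640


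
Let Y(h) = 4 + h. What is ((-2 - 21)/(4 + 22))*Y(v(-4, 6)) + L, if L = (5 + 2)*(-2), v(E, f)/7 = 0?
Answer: -228/13 ≈ -17.538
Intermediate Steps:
v(E, f) = 0 (v(E, f) = 7*0 = 0)
L = -14 (L = 7*(-2) = -14)
((-2 - 21)/(4 + 22))*Y(v(-4, 6)) + L = ((-2 - 21)/(4 + 22))*(4 + 0) - 14 = -23/26*4 - 14 = -46/13 - 14 = -228/13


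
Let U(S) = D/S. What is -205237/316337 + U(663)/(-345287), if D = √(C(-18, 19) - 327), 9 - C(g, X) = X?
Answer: -205237/316337 - I*√337/228925281 ≈ -0.64879 - 8.019e-8*I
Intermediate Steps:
C(g, X) = 9 - X
D = I*√337 (D = √((9 - 1*19) - 327) = √((9 - 19) - 327) = √(-10 - 327) = √(-337) = I*√337 ≈ 18.358*I)
U(S) = I*√337/S (U(S) = (I*√337)/S = I*√337/S)
-205237/316337 + U(663)/(-345287) = -205237/316337 + (I*√337/663)/(-345287) = -205237*1/316337 + (I*√337*(1/663))*(-1/345287) = -205237/316337 + (I*√337/663)*(-1/345287) = -205237/316337 - I*√337/228925281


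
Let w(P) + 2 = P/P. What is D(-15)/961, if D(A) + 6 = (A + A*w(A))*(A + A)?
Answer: -6/961 ≈ -0.0062435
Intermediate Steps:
w(P) = -1 (w(P) = -2 + P/P = -2 + 1 = -1)
D(A) = -6 (D(A) = -6 + (A + A*(-1))*(A + A) = -6 + (A - A)*(2*A) = -6 + 0*(2*A) = -6 + 0 = -6)
D(-15)/961 = -6/961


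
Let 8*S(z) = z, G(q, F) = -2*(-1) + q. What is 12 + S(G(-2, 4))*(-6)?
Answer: 12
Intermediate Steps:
G(q, F) = 2 + q
S(z) = z/8
12 + S(G(-2, 4))*(-6) = 12 + ((2 - 2)/8)*(-6) = 12 + ((1/8)*0)*(-6) = 12 + 0*(-6) = 12 + 0 = 12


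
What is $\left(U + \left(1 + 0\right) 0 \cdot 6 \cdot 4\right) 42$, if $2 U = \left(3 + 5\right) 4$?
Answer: $672$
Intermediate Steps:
$U = 16$ ($U = \frac{\left(3 + 5\right) 4}{2} = \frac{8 \cdot 4}{2} = \frac{1}{2} \cdot 32 = 16$)
$\left(U + \left(1 + 0\right) 0 \cdot 6 \cdot 4\right) 42 = \left(16 + \left(1 + 0\right) 0 \cdot 6 \cdot 4\right) 42 = \left(16 + 1 \cdot 0 \cdot 6 \cdot 4\right) 42 = \left(16 + 0 \cdot 6 \cdot 4\right) 42 = \left(16 + 0 \cdot 4\right) 42 = \left(16 + 0\right) 42 = 16 \cdot 42 = 672$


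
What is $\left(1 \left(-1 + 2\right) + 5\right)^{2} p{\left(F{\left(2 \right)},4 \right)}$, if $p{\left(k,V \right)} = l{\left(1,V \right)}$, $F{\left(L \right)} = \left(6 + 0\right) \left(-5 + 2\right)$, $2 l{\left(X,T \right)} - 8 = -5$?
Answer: $54$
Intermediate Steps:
$l{\left(X,T \right)} = \frac{3}{2}$ ($l{\left(X,T \right)} = 4 + \frac{1}{2} \left(-5\right) = 4 - \frac{5}{2} = \frac{3}{2}$)
$F{\left(L \right)} = -18$ ($F{\left(L \right)} = 6 \left(-3\right) = -18$)
$p{\left(k,V \right)} = \frac{3}{2}$
$\left(1 \left(-1 + 2\right) + 5\right)^{2} p{\left(F{\left(2 \right)},4 \right)} = \left(1 \left(-1 + 2\right) + 5\right)^{2} \cdot \frac{3}{2} = \left(1 \cdot 1 + 5\right)^{2} \cdot \frac{3}{2} = \left(1 + 5\right)^{2} \cdot \frac{3}{2} = 6^{2} \cdot \frac{3}{2} = 36 \cdot \frac{3}{2} = 54$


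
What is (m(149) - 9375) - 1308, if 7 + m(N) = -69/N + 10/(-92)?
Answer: -73273179/6854 ≈ -10691.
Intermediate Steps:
m(N) = -327/46 - 69/N (m(N) = -7 + (-69/N + 10/(-92)) = -7 + (-69/N + 10*(-1/92)) = -7 + (-69/N - 5/46) = -7 + (-5/46 - 69/N) = -327/46 - 69/N)
(m(149) - 9375) - 1308 = ((-327/46 - 69/149) - 9375) - 1308 = (-51897/6854 - 9375) - 1308 = -64308147/6854 - 1308 = -73273179/6854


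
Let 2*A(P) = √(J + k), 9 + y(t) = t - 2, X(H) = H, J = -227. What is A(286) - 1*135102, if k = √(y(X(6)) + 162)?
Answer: -135102 + I*√(227 - √157)/2 ≈ -1.351e+5 + 7.3224*I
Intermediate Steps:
y(t) = -11 + t (y(t) = -9 + (t - 2) = -9 + (-2 + t) = -11 + t)
k = √157 (k = √((-11 + 6) + 162) = √(-5 + 162) = √157 ≈ 12.530)
A(P) = √(-227 + √157)/2
A(286) - 1*135102 = √(-227 + √157)/2 - 1*135102 = √(-227 + √157)/2 - 135102 = -135102 + √(-227 + √157)/2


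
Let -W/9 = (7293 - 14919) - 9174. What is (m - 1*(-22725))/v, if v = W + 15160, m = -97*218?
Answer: 1579/166360 ≈ 0.0094915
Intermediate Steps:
W = 151200 (W = -9*((7293 - 14919) - 9174) = -9*(-7626 - 9174) = -9*(-16800) = 151200)
m = -21146
v = 166360 (v = 151200 + 15160 = 166360)
(m - 1*(-22725))/v = (-21146 - 1*(-22725))/166360 = (-21146 + 22725)*(1/166360) = 1579*(1/166360) = 1579/166360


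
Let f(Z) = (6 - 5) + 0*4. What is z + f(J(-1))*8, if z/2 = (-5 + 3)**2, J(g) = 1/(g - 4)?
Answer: 16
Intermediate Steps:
J(g) = 1/(-4 + g)
f(Z) = 1 (f(Z) = 1 + 0 = 1)
z = 8 (z = 2*(-5 + 3)**2 = 2*(-2)**2 = 2*4 = 8)
z + f(J(-1))*8 = 8 + 1*8 = 8 + 8 = 16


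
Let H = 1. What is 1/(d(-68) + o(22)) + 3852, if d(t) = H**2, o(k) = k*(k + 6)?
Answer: 2376685/617 ≈ 3852.0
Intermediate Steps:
o(k) = k*(6 + k)
d(t) = 1 (d(t) = 1**2 = 1)
1/(d(-68) + o(22)) + 3852 = 1/(1 + 22*(6 + 22)) + 3852 = 1/(1 + 22*28) + 3852 = 1/(1 + 616) + 3852 = 1/617 + 3852 = 2376685/617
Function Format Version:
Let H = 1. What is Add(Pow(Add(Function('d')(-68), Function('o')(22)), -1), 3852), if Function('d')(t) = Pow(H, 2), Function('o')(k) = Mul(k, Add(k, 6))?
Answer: Rational(2376685, 617) ≈ 3852.0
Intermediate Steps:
Function('o')(k) = Mul(k, Add(6, k))
Function('d')(t) = 1 (Function('d')(t) = Pow(1, 2) = 1)
Add(Pow(Add(Function('d')(-68), Function('o')(22)), -1), 3852) = Add(Pow(Add(1, Mul(22, Add(6, 22))), -1), 3852) = Add(Pow(Add(1, Mul(22, 28)), -1), 3852) = Add(Pow(Add(1, 616), -1), 3852) = Add(Pow(617, -1), 3852) = Add(Rational(1, 617), 3852) = Rational(2376685, 617)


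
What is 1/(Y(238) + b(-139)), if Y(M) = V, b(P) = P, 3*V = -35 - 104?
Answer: -3/556 ≈ -0.0053957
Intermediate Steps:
V = -139/3 (V = (-35 - 104)/3 = (1/3)*(-139) = -139/3 ≈ -46.333)
Y(M) = -139/3
1/(Y(238) + b(-139)) = 1/(-139/3 - 139) = 1/(-556/3) = -3/556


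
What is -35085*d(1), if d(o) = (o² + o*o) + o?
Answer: -105255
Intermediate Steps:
d(o) = o + 2*o² (d(o) = (o² + o²) + o = 2*o² + o = o + 2*o²)
-35085*d(1) = -35085*(1 + 2*1) = -35085*(1 + 2) = -35085*3 = -105255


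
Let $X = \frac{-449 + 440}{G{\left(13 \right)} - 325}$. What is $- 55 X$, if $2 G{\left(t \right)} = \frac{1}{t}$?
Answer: $- \frac{12870}{8449} \approx -1.5233$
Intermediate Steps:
$G{\left(t \right)} = \frac{1}{2 t}$
$X = \frac{234}{8449}$ ($X = \frac{-449 + 440}{\frac{1}{2 \cdot 13} - 325} = - \frac{9}{\frac{1}{2} \cdot \frac{1}{13} - 325} = - \frac{9}{\frac{1}{26} - 325} = - \frac{9}{- \frac{8449}{26}} = \left(-9\right) \left(- \frac{26}{8449}\right) = \frac{234}{8449} \approx 0.027696$)
$- 55 X = \left(-55\right) \frac{234}{8449} = - \frac{12870}{8449}$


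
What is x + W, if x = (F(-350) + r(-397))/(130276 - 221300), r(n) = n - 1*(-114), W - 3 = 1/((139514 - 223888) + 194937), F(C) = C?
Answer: 30261736939/10063886512 ≈ 3.0070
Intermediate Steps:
W = 331690/110563 (W = 3 + 1/((139514 - 223888) + 194937) = 3 + 1/(-84374 + 194937) = 3 + 1/110563 = 331690/110563 ≈ 3.0000)
r(n) = 114 + n (r(n) = n + 114 = 114 + n)
x = 633/91024 (x = (-350 + (114 - 397))/(130276 - 221300) = (-350 - 283)/(-91024) = -633*(-1/91024) = 633/91024 ≈ 0.0069542)
x + W = 633/91024 + 331690/110563 = 30261736939/10063886512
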